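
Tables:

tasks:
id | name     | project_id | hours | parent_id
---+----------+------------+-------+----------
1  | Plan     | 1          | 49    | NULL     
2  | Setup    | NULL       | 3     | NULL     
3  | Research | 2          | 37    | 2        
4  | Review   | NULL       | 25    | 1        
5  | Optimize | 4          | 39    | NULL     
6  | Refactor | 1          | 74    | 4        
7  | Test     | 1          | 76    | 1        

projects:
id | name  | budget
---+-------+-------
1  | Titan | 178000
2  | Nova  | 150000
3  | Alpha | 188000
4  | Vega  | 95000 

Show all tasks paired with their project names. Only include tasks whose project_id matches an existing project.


INNER JOIN keeps only tasks rows whose project_id matches an id in projects. Walk through each task:
  - task 1 (Plan): project_id=1 -> matches Titan
  - task 2 (Setup): project_id=NULL, no match -> dropped
  - task 3 (Research): project_id=2 -> matches Nova
  - task 4 (Review): project_id=NULL, no match -> dropped
  - task 5 (Optimize): project_id=4 -> matches Vega
  - task 6 (Refactor): project_id=1 -> matches Titan
  - task 7 (Test): project_id=1 -> matches Titan
So 2 of 7 rows are dropped.

SQL:
SELECT a.name, b.name AS project
FROM tasks a
INNER JOIN projects b ON a.project_id = b.id

Result:
name     | project
---------+--------
Plan     | Titan  
Research | Nova   
Optimize | Vega   
Refactor | Titan  
Test     | Titan  


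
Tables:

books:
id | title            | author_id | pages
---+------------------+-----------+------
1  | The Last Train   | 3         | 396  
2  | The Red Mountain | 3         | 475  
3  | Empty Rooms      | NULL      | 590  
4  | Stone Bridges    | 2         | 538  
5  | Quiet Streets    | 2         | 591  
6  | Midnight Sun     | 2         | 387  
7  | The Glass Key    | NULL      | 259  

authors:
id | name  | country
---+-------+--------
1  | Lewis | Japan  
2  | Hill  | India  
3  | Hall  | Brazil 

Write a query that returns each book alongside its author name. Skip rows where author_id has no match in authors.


INNER JOIN keeps only books rows whose author_id matches an id in authors. Walk through each book:
  - book 1 (The Last Train): author_id=3 -> matches Hall
  - book 2 (The Red Mountain): author_id=3 -> matches Hall
  - book 3 (Empty Rooms): author_id=NULL, no match -> dropped
  - book 4 (Stone Bridges): author_id=2 -> matches Hill
  - book 5 (Quiet Streets): author_id=2 -> matches Hill
  - book 6 (Midnight Sun): author_id=2 -> matches Hill
  - book 7 (The Glass Key): author_id=NULL, no match -> dropped
So 2 of 7 rows are dropped.

SQL:
SELECT a.title, b.name AS author
FROM books a
INNER JOIN authors b ON a.author_id = b.id

Result:
title            | author
-----------------+-------
The Last Train   | Hall  
The Red Mountain | Hall  
Stone Bridges    | Hill  
Quiet Streets    | Hill  
Midnight Sun     | Hill  


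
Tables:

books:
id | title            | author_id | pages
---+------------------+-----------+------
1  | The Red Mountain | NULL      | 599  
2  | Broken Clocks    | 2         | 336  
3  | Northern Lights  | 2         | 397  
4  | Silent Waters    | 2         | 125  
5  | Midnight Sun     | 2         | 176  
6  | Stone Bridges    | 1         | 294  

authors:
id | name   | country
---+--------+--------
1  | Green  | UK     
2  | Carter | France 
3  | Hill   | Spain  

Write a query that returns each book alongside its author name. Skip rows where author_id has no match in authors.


INNER JOIN keeps only books rows whose author_id matches an id in authors. Walk through each book:
  - book 1 (The Red Mountain): author_id=NULL, no match -> dropped
  - book 2 (Broken Clocks): author_id=2 -> matches Carter
  - book 3 (Northern Lights): author_id=2 -> matches Carter
  - book 4 (Silent Waters): author_id=2 -> matches Carter
  - book 5 (Midnight Sun): author_id=2 -> matches Carter
  - book 6 (Stone Bridges): author_id=1 -> matches Green
So 1 of 6 rows is dropped.

SQL:
SELECT a.title, b.name AS author
FROM books a
INNER JOIN authors b ON a.author_id = b.id

Result:
title           | author
----------------+-------
Broken Clocks   | Carter
Northern Lights | Carter
Silent Waters   | Carter
Midnight Sun    | Carter
Stone Bridges   | Green 


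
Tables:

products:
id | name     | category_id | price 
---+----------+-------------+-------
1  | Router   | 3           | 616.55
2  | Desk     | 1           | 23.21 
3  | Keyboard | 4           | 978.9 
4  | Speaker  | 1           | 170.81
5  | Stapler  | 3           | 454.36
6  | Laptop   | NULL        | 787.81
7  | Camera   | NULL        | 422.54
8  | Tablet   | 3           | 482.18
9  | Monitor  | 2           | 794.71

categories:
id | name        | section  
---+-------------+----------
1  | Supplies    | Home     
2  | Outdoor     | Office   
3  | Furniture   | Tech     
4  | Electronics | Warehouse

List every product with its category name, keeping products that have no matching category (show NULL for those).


LEFT JOIN keeps every row from products (the left table); where category_id has no match in categories, the category columns become NULL. Walk through each product:
  - product 1 (Router): category_id=3 -> matches Furniture
  - product 2 (Desk): category_id=1 -> matches Supplies
  - product 3 (Keyboard): category_id=4 -> matches Electronics
  - product 4 (Speaker): category_id=1 -> matches Supplies
  - product 5 (Stapler): category_id=3 -> matches Furniture
  - product 6 (Laptop): category_id=NULL, no match -> kept with NULL
  - product 7 (Camera): category_id=NULL, no match -> kept with NULL
  - product 8 (Tablet): category_id=3 -> matches Furniture
  - product 9 (Monitor): category_id=2 -> matches Outdoor
All 9 rows appear; 2 have NULL category.

SQL:
SELECT a.name, b.name AS category
FROM products a
LEFT JOIN categories b ON a.category_id = b.id

Result:
name     | category   
---------+------------
Router   | Furniture  
Desk     | Supplies   
Keyboard | Electronics
Speaker  | Supplies   
Stapler  | Furniture  
Laptop   | NULL       
Camera   | NULL       
Tablet   | Furniture  
Monitor  | Outdoor    


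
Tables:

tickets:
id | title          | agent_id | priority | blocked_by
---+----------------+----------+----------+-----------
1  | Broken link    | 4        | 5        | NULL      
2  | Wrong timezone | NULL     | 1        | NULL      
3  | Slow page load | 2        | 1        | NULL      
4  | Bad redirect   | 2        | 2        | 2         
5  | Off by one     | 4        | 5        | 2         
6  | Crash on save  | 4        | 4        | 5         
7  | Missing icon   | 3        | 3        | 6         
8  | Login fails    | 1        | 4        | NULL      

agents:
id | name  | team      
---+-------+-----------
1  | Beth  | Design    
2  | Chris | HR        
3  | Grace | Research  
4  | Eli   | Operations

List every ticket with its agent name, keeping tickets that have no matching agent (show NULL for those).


LEFT JOIN keeps every row from tickets (the left table); where agent_id has no match in agents, the agent columns become NULL. Walk through each ticket:
  - ticket 1 (Broken link): agent_id=4 -> matches Eli
  - ticket 2 (Wrong timezone): agent_id=NULL, no match -> kept with NULL
  - ticket 3 (Slow page load): agent_id=2 -> matches Chris
  - ticket 4 (Bad redirect): agent_id=2 -> matches Chris
  - ticket 5 (Off by one): agent_id=4 -> matches Eli
  - ticket 6 (Crash on save): agent_id=4 -> matches Eli
  - ticket 7 (Missing icon): agent_id=3 -> matches Grace
  - ticket 8 (Login fails): agent_id=1 -> matches Beth
All 8 rows appear; 1 has NULL agent.

SQL:
SELECT a.title, b.name AS agent
FROM tickets a
LEFT JOIN agents b ON a.agent_id = b.id

Result:
title          | agent
---------------+------
Broken link    | Eli  
Wrong timezone | NULL 
Slow page load | Chris
Bad redirect   | Chris
Off by one     | Eli  
Crash on save  | Eli  
Missing icon   | Grace
Login fails    | Beth 


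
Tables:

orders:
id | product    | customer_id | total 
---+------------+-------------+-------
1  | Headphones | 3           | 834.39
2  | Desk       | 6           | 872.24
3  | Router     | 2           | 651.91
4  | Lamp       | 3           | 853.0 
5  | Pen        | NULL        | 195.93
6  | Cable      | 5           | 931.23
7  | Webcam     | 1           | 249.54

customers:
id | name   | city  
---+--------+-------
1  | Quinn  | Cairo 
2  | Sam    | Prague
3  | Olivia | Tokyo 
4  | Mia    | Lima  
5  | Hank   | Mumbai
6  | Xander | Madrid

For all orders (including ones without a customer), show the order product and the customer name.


LEFT JOIN keeps every row from orders (the left table); where customer_id has no match in customers, the customer columns become NULL. Walk through each order:
  - order 1 (Headphones): customer_id=3 -> matches Olivia
  - order 2 (Desk): customer_id=6 -> matches Xander
  - order 3 (Router): customer_id=2 -> matches Sam
  - order 4 (Lamp): customer_id=3 -> matches Olivia
  - order 5 (Pen): customer_id=NULL, no match -> kept with NULL
  - order 6 (Cable): customer_id=5 -> matches Hank
  - order 7 (Webcam): customer_id=1 -> matches Quinn
All 7 rows appear; 1 has NULL customer.

SQL:
SELECT a.product, b.name AS customer
FROM orders a
LEFT JOIN customers b ON a.customer_id = b.id

Result:
product    | customer
-----------+---------
Headphones | Olivia  
Desk       | Xander  
Router     | Sam     
Lamp       | Olivia  
Pen        | NULL    
Cable      | Hank    
Webcam     | Quinn   


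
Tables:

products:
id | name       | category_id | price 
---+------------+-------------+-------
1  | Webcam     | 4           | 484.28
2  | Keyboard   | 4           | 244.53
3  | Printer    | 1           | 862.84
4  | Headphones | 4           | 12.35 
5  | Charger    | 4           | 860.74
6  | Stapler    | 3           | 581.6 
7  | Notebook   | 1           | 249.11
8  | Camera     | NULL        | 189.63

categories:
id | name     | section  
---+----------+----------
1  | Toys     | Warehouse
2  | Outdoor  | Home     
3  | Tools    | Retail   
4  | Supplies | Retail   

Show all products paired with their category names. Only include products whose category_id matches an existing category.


INNER JOIN keeps only products rows whose category_id matches an id in categories. Walk through each product:
  - product 1 (Webcam): category_id=4 -> matches Supplies
  - product 2 (Keyboard): category_id=4 -> matches Supplies
  - product 3 (Printer): category_id=1 -> matches Toys
  - product 4 (Headphones): category_id=4 -> matches Supplies
  - product 5 (Charger): category_id=4 -> matches Supplies
  - product 6 (Stapler): category_id=3 -> matches Tools
  - product 7 (Notebook): category_id=1 -> matches Toys
  - product 8 (Camera): category_id=NULL, no match -> dropped
So 1 of 8 rows is dropped.

SQL:
SELECT a.name, b.name AS category
FROM products a
INNER JOIN categories b ON a.category_id = b.id

Result:
name       | category
-----------+---------
Webcam     | Supplies
Keyboard   | Supplies
Printer    | Toys    
Headphones | Supplies
Charger    | Supplies
Stapler    | Tools   
Notebook   | Toys    


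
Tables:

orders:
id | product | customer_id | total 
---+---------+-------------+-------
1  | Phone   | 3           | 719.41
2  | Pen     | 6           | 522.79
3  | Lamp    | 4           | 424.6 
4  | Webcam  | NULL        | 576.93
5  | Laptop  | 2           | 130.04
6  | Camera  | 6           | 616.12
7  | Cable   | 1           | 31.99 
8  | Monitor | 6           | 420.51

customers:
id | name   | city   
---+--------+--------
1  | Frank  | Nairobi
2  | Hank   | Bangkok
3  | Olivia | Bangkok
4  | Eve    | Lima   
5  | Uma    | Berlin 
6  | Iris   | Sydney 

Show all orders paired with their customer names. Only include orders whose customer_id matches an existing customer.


INNER JOIN keeps only orders rows whose customer_id matches an id in customers. Walk through each order:
  - order 1 (Phone): customer_id=3 -> matches Olivia
  - order 2 (Pen): customer_id=6 -> matches Iris
  - order 3 (Lamp): customer_id=4 -> matches Eve
  - order 4 (Webcam): customer_id=NULL, no match -> dropped
  - order 5 (Laptop): customer_id=2 -> matches Hank
  - order 6 (Camera): customer_id=6 -> matches Iris
  - order 7 (Cable): customer_id=1 -> matches Frank
  - order 8 (Monitor): customer_id=6 -> matches Iris
So 1 of 8 rows is dropped.

SQL:
SELECT a.product, b.name AS customer
FROM orders a
INNER JOIN customers b ON a.customer_id = b.id

Result:
product | customer
--------+---------
Phone   | Olivia  
Pen     | Iris    
Lamp    | Eve     
Laptop  | Hank    
Camera  | Iris    
Cable   | Frank   
Monitor | Iris    


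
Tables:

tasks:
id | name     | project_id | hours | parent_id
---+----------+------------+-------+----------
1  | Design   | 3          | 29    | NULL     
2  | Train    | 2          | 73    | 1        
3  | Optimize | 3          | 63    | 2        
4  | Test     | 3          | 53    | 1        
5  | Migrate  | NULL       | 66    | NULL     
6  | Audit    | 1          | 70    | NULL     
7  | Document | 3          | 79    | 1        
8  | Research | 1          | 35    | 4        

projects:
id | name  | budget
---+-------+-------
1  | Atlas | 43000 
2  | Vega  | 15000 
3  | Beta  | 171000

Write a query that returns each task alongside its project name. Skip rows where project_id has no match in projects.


INNER JOIN keeps only tasks rows whose project_id matches an id in projects. Walk through each task:
  - task 1 (Design): project_id=3 -> matches Beta
  - task 2 (Train): project_id=2 -> matches Vega
  - task 3 (Optimize): project_id=3 -> matches Beta
  - task 4 (Test): project_id=3 -> matches Beta
  - task 5 (Migrate): project_id=NULL, no match -> dropped
  - task 6 (Audit): project_id=1 -> matches Atlas
  - task 7 (Document): project_id=3 -> matches Beta
  - task 8 (Research): project_id=1 -> matches Atlas
So 1 of 8 rows is dropped.

SQL:
SELECT a.name, b.name AS project
FROM tasks a
INNER JOIN projects b ON a.project_id = b.id

Result:
name     | project
---------+--------
Design   | Beta   
Train    | Vega   
Optimize | Beta   
Test     | Beta   
Audit    | Atlas  
Document | Beta   
Research | Atlas  


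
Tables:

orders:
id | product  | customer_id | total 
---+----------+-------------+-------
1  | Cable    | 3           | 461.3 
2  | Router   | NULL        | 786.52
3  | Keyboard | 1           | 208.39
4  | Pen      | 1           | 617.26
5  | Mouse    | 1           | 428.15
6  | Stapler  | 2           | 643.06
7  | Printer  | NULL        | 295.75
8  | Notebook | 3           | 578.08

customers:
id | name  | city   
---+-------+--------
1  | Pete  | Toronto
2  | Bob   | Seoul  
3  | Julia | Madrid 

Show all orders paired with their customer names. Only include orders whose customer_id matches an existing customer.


INNER JOIN keeps only orders rows whose customer_id matches an id in customers. Walk through each order:
  - order 1 (Cable): customer_id=3 -> matches Julia
  - order 2 (Router): customer_id=NULL, no match -> dropped
  - order 3 (Keyboard): customer_id=1 -> matches Pete
  - order 4 (Pen): customer_id=1 -> matches Pete
  - order 5 (Mouse): customer_id=1 -> matches Pete
  - order 6 (Stapler): customer_id=2 -> matches Bob
  - order 7 (Printer): customer_id=NULL, no match -> dropped
  - order 8 (Notebook): customer_id=3 -> matches Julia
So 2 of 8 rows are dropped.

SQL:
SELECT a.product, b.name AS customer
FROM orders a
INNER JOIN customers b ON a.customer_id = b.id

Result:
product  | customer
---------+---------
Cable    | Julia   
Keyboard | Pete    
Pen      | Pete    
Mouse    | Pete    
Stapler  | Bob     
Notebook | Julia   


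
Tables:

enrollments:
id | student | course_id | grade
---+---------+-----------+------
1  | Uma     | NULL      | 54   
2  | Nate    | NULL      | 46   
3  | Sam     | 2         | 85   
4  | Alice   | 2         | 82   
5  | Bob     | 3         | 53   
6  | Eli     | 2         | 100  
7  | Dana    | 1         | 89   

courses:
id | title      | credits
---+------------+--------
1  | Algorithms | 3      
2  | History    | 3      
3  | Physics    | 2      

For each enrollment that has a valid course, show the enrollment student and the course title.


INNER JOIN keeps only enrollments rows whose course_id matches an id in courses. Walk through each enrollment:
  - enrollment 1 (Uma): course_id=NULL, no match -> dropped
  - enrollment 2 (Nate): course_id=NULL, no match -> dropped
  - enrollment 3 (Sam): course_id=2 -> matches History
  - enrollment 4 (Alice): course_id=2 -> matches History
  - enrollment 5 (Bob): course_id=3 -> matches Physics
  - enrollment 6 (Eli): course_id=2 -> matches History
  - enrollment 7 (Dana): course_id=1 -> matches Algorithms
So 2 of 7 rows are dropped.

SQL:
SELECT a.student, b.title AS course
FROM enrollments a
INNER JOIN courses b ON a.course_id = b.id

Result:
student | course    
--------+-----------
Sam     | History   
Alice   | History   
Bob     | Physics   
Eli     | History   
Dana    | Algorithms


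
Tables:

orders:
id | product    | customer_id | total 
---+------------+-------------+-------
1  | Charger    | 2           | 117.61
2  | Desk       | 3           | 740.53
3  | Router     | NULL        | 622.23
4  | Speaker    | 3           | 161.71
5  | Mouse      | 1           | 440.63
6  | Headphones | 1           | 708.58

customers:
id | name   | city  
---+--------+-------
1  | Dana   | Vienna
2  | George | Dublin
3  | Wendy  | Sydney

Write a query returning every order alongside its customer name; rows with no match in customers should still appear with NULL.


LEFT JOIN keeps every row from orders (the left table); where customer_id has no match in customers, the customer columns become NULL. Walk through each order:
  - order 1 (Charger): customer_id=2 -> matches George
  - order 2 (Desk): customer_id=3 -> matches Wendy
  - order 3 (Router): customer_id=NULL, no match -> kept with NULL
  - order 4 (Speaker): customer_id=3 -> matches Wendy
  - order 5 (Mouse): customer_id=1 -> matches Dana
  - order 6 (Headphones): customer_id=1 -> matches Dana
All 6 rows appear; 1 has NULL customer.

SQL:
SELECT a.product, b.name AS customer
FROM orders a
LEFT JOIN customers b ON a.customer_id = b.id

Result:
product    | customer
-----------+---------
Charger    | George  
Desk       | Wendy   
Router     | NULL    
Speaker    | Wendy   
Mouse      | Dana    
Headphones | Dana    


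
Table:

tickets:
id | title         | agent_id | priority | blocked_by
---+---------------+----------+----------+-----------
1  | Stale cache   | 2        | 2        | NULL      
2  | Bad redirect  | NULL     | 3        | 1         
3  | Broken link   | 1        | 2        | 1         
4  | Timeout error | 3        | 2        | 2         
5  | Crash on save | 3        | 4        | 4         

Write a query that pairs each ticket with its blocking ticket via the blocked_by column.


This is a self-join: tickets is joined to a second copy of itself, matching each row's blocked_by to another row's id. Use LEFT JOIN so rows with blocked_by=NULL are kept.
  - ticket 1 (Stale cache): blocked_by=NULL -> NULL
  - ticket 2 (Bad redirect): blocked_by=1 -> Stale cache
  - ticket 3 (Broken link): blocked_by=1 -> Stale cache
  - ticket 4 (Timeout error): blocked_by=2 -> Bad redirect
  - ticket 5 (Crash on save): blocked_by=4 -> Timeout error

SQL:
SELECT a.title AS item, b.title AS blocked_by
FROM tickets a
LEFT JOIN tickets b ON a.blocked_by = b.id

Result:
item          | blocked_by   
--------------+--------------
Stale cache   | NULL         
Bad redirect  | Stale cache  
Broken link   | Stale cache  
Timeout error | Bad redirect 
Crash on save | Timeout error


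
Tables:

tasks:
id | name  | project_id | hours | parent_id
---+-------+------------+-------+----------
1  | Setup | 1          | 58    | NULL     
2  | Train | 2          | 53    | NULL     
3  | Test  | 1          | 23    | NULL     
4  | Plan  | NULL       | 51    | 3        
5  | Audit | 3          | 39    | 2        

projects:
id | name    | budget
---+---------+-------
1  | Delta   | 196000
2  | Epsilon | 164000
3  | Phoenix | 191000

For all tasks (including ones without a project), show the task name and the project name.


LEFT JOIN keeps every row from tasks (the left table); where project_id has no match in projects, the project columns become NULL. Walk through each task:
  - task 1 (Setup): project_id=1 -> matches Delta
  - task 2 (Train): project_id=2 -> matches Epsilon
  - task 3 (Test): project_id=1 -> matches Delta
  - task 4 (Plan): project_id=NULL, no match -> kept with NULL
  - task 5 (Audit): project_id=3 -> matches Phoenix
All 5 rows appear; 1 has NULL project.

SQL:
SELECT a.name, b.name AS project
FROM tasks a
LEFT JOIN projects b ON a.project_id = b.id

Result:
name  | project
------+--------
Setup | Delta  
Train | Epsilon
Test  | Delta  
Plan  | NULL   
Audit | Phoenix


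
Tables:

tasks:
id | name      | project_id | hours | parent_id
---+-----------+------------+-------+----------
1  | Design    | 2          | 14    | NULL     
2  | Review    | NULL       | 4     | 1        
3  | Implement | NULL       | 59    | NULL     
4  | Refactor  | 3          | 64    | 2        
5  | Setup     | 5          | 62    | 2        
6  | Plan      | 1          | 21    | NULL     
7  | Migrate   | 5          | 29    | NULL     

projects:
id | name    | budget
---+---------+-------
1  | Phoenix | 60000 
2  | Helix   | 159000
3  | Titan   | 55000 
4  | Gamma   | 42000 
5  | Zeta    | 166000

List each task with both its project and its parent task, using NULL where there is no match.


Two LEFT JOINs from the same base table tasks: one to projects via project_id, one to tasks itself via parent_id. Both are LEFT so every task is preserved.
Match against projects:
  - task 1 (Design): project_id=2 -> matches Helix
  - task 2 (Review): project_id=NULL, no match -> kept with NULL
  - task 3 (Implement): project_id=NULL, no match -> kept with NULL
  - task 4 (Refactor): project_id=3 -> matches Titan
  - task 5 (Setup): project_id=5 -> matches Zeta
  - task 6 (Plan): project_id=1 -> matches Phoenix
  - task 7 (Migrate): project_id=5 -> matches Zeta
Match against tasks (self):
  - task 1 (Design): parent_id=NULL -> NULL
  - task 2 (Review): parent_id=1 -> Design
  - task 3 (Implement): parent_id=NULL -> NULL
  - task 4 (Refactor): parent_id=2 -> Review
  - task 5 (Setup): parent_id=2 -> Review
  - task 6 (Plan): parent_id=NULL -> NULL
  - task 7 (Migrate): parent_id=NULL -> NULL

SQL:
SELECT a.name, b.name AS project, c.name AS parent
FROM tasks a
LEFT JOIN projects b ON a.project_id = b.id
LEFT JOIN tasks c ON a.parent_id = c.id

Result:
name      | project | parent
----------+---------+-------
Design    | Helix   | NULL  
Review    | NULL    | Design
Implement | NULL    | NULL  
Refactor  | Titan   | Review
Setup     | Zeta    | Review
Plan      | Phoenix | NULL  
Migrate   | Zeta    | NULL  


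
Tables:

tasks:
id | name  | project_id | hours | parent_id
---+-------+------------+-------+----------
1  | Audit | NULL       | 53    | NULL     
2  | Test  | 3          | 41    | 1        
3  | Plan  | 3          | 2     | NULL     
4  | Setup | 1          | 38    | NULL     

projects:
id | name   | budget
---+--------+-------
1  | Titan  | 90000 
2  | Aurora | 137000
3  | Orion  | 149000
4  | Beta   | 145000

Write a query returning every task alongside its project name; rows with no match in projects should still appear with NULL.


LEFT JOIN keeps every row from tasks (the left table); where project_id has no match in projects, the project columns become NULL. Walk through each task:
  - task 1 (Audit): project_id=NULL, no match -> kept with NULL
  - task 2 (Test): project_id=3 -> matches Orion
  - task 3 (Plan): project_id=3 -> matches Orion
  - task 4 (Setup): project_id=1 -> matches Titan
All 4 rows appear; 1 has NULL project.

SQL:
SELECT a.name, b.name AS project
FROM tasks a
LEFT JOIN projects b ON a.project_id = b.id

Result:
name  | project
------+--------
Audit | NULL   
Test  | Orion  
Plan  | Orion  
Setup | Titan  


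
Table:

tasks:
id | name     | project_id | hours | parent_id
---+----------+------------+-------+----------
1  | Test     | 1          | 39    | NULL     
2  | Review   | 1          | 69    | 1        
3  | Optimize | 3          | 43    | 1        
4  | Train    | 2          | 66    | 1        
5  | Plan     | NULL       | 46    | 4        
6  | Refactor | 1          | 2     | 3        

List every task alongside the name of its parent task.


This is a self-join: tasks is joined to a second copy of itself, matching each row's parent_id to another row's id. Use LEFT JOIN so rows with parent_id=NULL are kept.
  - task 1 (Test): parent_id=NULL -> NULL
  - task 2 (Review): parent_id=1 -> Test
  - task 3 (Optimize): parent_id=1 -> Test
  - task 4 (Train): parent_id=1 -> Test
  - task 5 (Plan): parent_id=4 -> Train
  - task 6 (Refactor): parent_id=3 -> Optimize

SQL:
SELECT a.name AS item, b.name AS parent
FROM tasks a
LEFT JOIN tasks b ON a.parent_id = b.id

Result:
item     | parent  
---------+---------
Test     | NULL    
Review   | Test    
Optimize | Test    
Train    | Test    
Plan     | Train   
Refactor | Optimize


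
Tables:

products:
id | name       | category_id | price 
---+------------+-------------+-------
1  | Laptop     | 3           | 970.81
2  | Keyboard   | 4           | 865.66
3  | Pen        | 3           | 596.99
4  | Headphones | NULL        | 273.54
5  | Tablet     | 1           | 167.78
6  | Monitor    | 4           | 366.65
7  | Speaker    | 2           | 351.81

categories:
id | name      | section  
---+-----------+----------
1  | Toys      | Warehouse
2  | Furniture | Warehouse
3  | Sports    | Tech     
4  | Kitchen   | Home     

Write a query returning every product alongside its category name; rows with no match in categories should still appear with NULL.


LEFT JOIN keeps every row from products (the left table); where category_id has no match in categories, the category columns become NULL. Walk through each product:
  - product 1 (Laptop): category_id=3 -> matches Sports
  - product 2 (Keyboard): category_id=4 -> matches Kitchen
  - product 3 (Pen): category_id=3 -> matches Sports
  - product 4 (Headphones): category_id=NULL, no match -> kept with NULL
  - product 5 (Tablet): category_id=1 -> matches Toys
  - product 6 (Monitor): category_id=4 -> matches Kitchen
  - product 7 (Speaker): category_id=2 -> matches Furniture
All 7 rows appear; 1 has NULL category.

SQL:
SELECT a.name, b.name AS category
FROM products a
LEFT JOIN categories b ON a.category_id = b.id

Result:
name       | category 
-----------+----------
Laptop     | Sports   
Keyboard   | Kitchen  
Pen        | Sports   
Headphones | NULL     
Tablet     | Toys     
Monitor    | Kitchen  
Speaker    | Furniture


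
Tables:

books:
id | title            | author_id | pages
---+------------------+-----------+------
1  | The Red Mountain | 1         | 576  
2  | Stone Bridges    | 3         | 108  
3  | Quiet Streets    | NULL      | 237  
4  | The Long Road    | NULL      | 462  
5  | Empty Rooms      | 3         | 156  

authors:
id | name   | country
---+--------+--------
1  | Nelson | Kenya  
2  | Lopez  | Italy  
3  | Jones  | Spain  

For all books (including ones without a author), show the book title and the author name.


LEFT JOIN keeps every row from books (the left table); where author_id has no match in authors, the author columns become NULL. Walk through each book:
  - book 1 (The Red Mountain): author_id=1 -> matches Nelson
  - book 2 (Stone Bridges): author_id=3 -> matches Jones
  - book 3 (Quiet Streets): author_id=NULL, no match -> kept with NULL
  - book 4 (The Long Road): author_id=NULL, no match -> kept with NULL
  - book 5 (Empty Rooms): author_id=3 -> matches Jones
All 5 rows appear; 2 have NULL author.

SQL:
SELECT a.title, b.name AS author
FROM books a
LEFT JOIN authors b ON a.author_id = b.id

Result:
title            | author
-----------------+-------
The Red Mountain | Nelson
Stone Bridges    | Jones 
Quiet Streets    | NULL  
The Long Road    | NULL  
Empty Rooms      | Jones 


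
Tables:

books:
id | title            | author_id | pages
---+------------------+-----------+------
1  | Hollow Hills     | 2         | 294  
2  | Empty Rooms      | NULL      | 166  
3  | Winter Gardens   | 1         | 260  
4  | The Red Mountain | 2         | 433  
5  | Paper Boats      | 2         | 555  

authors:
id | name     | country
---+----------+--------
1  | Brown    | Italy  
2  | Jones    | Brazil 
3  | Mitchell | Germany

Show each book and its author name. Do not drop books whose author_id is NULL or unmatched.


LEFT JOIN keeps every row from books (the left table); where author_id has no match in authors, the author columns become NULL. Walk through each book:
  - book 1 (Hollow Hills): author_id=2 -> matches Jones
  - book 2 (Empty Rooms): author_id=NULL, no match -> kept with NULL
  - book 3 (Winter Gardens): author_id=1 -> matches Brown
  - book 4 (The Red Mountain): author_id=2 -> matches Jones
  - book 5 (Paper Boats): author_id=2 -> matches Jones
All 5 rows appear; 1 has NULL author.

SQL:
SELECT a.title, b.name AS author
FROM books a
LEFT JOIN authors b ON a.author_id = b.id

Result:
title            | author
-----------------+-------
Hollow Hills     | Jones 
Empty Rooms      | NULL  
Winter Gardens   | Brown 
The Red Mountain | Jones 
Paper Boats      | Jones 


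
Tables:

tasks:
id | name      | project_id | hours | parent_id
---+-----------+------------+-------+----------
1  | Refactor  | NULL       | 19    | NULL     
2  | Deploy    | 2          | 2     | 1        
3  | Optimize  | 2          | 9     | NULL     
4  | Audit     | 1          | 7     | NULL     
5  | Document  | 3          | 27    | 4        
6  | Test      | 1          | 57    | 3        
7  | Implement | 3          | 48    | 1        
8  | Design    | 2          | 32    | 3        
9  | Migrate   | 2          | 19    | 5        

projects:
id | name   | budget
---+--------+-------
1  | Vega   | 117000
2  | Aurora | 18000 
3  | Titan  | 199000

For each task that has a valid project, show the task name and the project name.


INNER JOIN keeps only tasks rows whose project_id matches an id in projects. Walk through each task:
  - task 1 (Refactor): project_id=NULL, no match -> dropped
  - task 2 (Deploy): project_id=2 -> matches Aurora
  - task 3 (Optimize): project_id=2 -> matches Aurora
  - task 4 (Audit): project_id=1 -> matches Vega
  - task 5 (Document): project_id=3 -> matches Titan
  - task 6 (Test): project_id=1 -> matches Vega
  - task 7 (Implement): project_id=3 -> matches Titan
  - task 8 (Design): project_id=2 -> matches Aurora
  - task 9 (Migrate): project_id=2 -> matches Aurora
So 1 of 9 rows is dropped.

SQL:
SELECT a.name, b.name AS project
FROM tasks a
INNER JOIN projects b ON a.project_id = b.id

Result:
name      | project
----------+--------
Deploy    | Aurora 
Optimize  | Aurora 
Audit     | Vega   
Document  | Titan  
Test      | Vega   
Implement | Titan  
Design    | Aurora 
Migrate   | Aurora 


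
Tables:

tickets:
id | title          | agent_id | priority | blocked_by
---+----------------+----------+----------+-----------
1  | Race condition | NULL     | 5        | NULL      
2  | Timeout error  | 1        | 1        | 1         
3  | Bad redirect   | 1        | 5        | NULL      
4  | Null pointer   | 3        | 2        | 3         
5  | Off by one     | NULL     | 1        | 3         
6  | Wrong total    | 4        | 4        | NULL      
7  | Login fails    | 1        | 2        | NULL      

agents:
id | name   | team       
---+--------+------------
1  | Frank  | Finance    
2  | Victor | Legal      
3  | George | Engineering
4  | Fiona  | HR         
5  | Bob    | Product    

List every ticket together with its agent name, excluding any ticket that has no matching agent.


INNER JOIN keeps only tickets rows whose agent_id matches an id in agents. Walk through each ticket:
  - ticket 1 (Race condition): agent_id=NULL, no match -> dropped
  - ticket 2 (Timeout error): agent_id=1 -> matches Frank
  - ticket 3 (Bad redirect): agent_id=1 -> matches Frank
  - ticket 4 (Null pointer): agent_id=3 -> matches George
  - ticket 5 (Off by one): agent_id=NULL, no match -> dropped
  - ticket 6 (Wrong total): agent_id=4 -> matches Fiona
  - ticket 7 (Login fails): agent_id=1 -> matches Frank
So 2 of 7 rows are dropped.

SQL:
SELECT a.title, b.name AS agent
FROM tickets a
INNER JOIN agents b ON a.agent_id = b.id

Result:
title         | agent 
--------------+-------
Timeout error | Frank 
Bad redirect  | Frank 
Null pointer  | George
Wrong total   | Fiona 
Login fails   | Frank 


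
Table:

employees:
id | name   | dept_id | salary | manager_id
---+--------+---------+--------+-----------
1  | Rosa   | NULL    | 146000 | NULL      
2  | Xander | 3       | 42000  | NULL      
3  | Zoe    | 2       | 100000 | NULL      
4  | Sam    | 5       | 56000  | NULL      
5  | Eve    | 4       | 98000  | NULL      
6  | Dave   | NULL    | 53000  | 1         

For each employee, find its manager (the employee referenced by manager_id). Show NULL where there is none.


This is a self-join: employees is joined to a second copy of itself, matching each row's manager_id to another row's id. Use LEFT JOIN so rows with manager_id=NULL are kept.
  - employee 1 (Rosa): manager_id=NULL -> NULL
  - employee 2 (Xander): manager_id=NULL -> NULL
  - employee 3 (Zoe): manager_id=NULL -> NULL
  - employee 4 (Sam): manager_id=NULL -> NULL
  - employee 5 (Eve): manager_id=NULL -> NULL
  - employee 6 (Dave): manager_id=1 -> Rosa

SQL:
SELECT a.name AS item, b.name AS manager
FROM employees a
LEFT JOIN employees b ON a.manager_id = b.id

Result:
item   | manager
-------+--------
Rosa   | NULL   
Xander | NULL   
Zoe    | NULL   
Sam    | NULL   
Eve    | NULL   
Dave   | Rosa   


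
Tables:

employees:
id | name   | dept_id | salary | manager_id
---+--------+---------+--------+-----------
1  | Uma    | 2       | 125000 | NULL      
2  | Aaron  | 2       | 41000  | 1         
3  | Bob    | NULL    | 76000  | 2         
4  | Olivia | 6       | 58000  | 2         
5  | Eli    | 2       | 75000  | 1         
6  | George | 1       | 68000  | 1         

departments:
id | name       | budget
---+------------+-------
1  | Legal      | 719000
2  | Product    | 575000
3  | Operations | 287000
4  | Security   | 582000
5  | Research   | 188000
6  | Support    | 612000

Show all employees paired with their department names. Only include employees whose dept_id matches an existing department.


INNER JOIN keeps only employees rows whose dept_id matches an id in departments. Walk through each employee:
  - employee 1 (Uma): dept_id=2 -> matches Product
  - employee 2 (Aaron): dept_id=2 -> matches Product
  - employee 3 (Bob): dept_id=NULL, no match -> dropped
  - employee 4 (Olivia): dept_id=6 -> matches Support
  - employee 5 (Eli): dept_id=2 -> matches Product
  - employee 6 (George): dept_id=1 -> matches Legal
So 1 of 6 rows is dropped.

SQL:
SELECT a.name, b.name AS department
FROM employees a
INNER JOIN departments b ON a.dept_id = b.id

Result:
name   | department
-------+-----------
Uma    | Product   
Aaron  | Product   
Olivia | Support   
Eli    | Product   
George | Legal     


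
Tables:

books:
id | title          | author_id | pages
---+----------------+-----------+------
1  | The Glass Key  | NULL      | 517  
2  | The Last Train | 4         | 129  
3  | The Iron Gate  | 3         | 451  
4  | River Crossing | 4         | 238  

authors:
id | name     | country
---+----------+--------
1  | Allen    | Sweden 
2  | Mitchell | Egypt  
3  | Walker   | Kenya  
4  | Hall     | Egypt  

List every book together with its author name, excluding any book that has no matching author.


INNER JOIN keeps only books rows whose author_id matches an id in authors. Walk through each book:
  - book 1 (The Glass Key): author_id=NULL, no match -> dropped
  - book 2 (The Last Train): author_id=4 -> matches Hall
  - book 3 (The Iron Gate): author_id=3 -> matches Walker
  - book 4 (River Crossing): author_id=4 -> matches Hall
So 1 of 4 rows is dropped.

SQL:
SELECT a.title, b.name AS author
FROM books a
INNER JOIN authors b ON a.author_id = b.id

Result:
title          | author
---------------+-------
The Last Train | Hall  
The Iron Gate  | Walker
River Crossing | Hall  


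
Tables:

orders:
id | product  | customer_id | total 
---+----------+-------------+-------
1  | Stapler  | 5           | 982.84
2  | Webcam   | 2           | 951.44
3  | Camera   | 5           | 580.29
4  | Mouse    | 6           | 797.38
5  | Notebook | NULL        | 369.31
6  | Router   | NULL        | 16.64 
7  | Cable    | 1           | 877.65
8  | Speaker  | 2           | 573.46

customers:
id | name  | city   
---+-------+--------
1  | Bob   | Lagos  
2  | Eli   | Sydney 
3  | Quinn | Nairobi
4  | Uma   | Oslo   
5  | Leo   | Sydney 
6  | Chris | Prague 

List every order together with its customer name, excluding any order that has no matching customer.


INNER JOIN keeps only orders rows whose customer_id matches an id in customers. Walk through each order:
  - order 1 (Stapler): customer_id=5 -> matches Leo
  - order 2 (Webcam): customer_id=2 -> matches Eli
  - order 3 (Camera): customer_id=5 -> matches Leo
  - order 4 (Mouse): customer_id=6 -> matches Chris
  - order 5 (Notebook): customer_id=NULL, no match -> dropped
  - order 6 (Router): customer_id=NULL, no match -> dropped
  - order 7 (Cable): customer_id=1 -> matches Bob
  - order 8 (Speaker): customer_id=2 -> matches Eli
So 2 of 8 rows are dropped.

SQL:
SELECT a.product, b.name AS customer
FROM orders a
INNER JOIN customers b ON a.customer_id = b.id

Result:
product | customer
--------+---------
Stapler | Leo     
Webcam  | Eli     
Camera  | Leo     
Mouse   | Chris   
Cable   | Bob     
Speaker | Eli     


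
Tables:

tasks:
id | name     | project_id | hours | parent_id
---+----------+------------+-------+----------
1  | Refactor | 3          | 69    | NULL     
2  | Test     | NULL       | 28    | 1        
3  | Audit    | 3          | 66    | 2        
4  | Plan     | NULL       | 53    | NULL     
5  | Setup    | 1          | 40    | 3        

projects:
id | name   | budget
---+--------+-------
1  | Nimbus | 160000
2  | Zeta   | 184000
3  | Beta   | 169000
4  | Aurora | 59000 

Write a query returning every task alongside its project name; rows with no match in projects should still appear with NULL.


LEFT JOIN keeps every row from tasks (the left table); where project_id has no match in projects, the project columns become NULL. Walk through each task:
  - task 1 (Refactor): project_id=3 -> matches Beta
  - task 2 (Test): project_id=NULL, no match -> kept with NULL
  - task 3 (Audit): project_id=3 -> matches Beta
  - task 4 (Plan): project_id=NULL, no match -> kept with NULL
  - task 5 (Setup): project_id=1 -> matches Nimbus
All 5 rows appear; 2 have NULL project.

SQL:
SELECT a.name, b.name AS project
FROM tasks a
LEFT JOIN projects b ON a.project_id = b.id

Result:
name     | project
---------+--------
Refactor | Beta   
Test     | NULL   
Audit    | Beta   
Plan     | NULL   
Setup    | Nimbus 


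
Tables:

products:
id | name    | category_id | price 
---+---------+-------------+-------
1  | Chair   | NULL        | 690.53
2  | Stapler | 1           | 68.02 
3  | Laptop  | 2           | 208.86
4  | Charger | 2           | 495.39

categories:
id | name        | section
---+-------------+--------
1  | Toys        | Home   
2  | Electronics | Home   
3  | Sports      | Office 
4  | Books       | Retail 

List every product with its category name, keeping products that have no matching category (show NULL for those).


LEFT JOIN keeps every row from products (the left table); where category_id has no match in categories, the category columns become NULL. Walk through each product:
  - product 1 (Chair): category_id=NULL, no match -> kept with NULL
  - product 2 (Stapler): category_id=1 -> matches Toys
  - product 3 (Laptop): category_id=2 -> matches Electronics
  - product 4 (Charger): category_id=2 -> matches Electronics
All 4 rows appear; 1 has NULL category.

SQL:
SELECT a.name, b.name AS category
FROM products a
LEFT JOIN categories b ON a.category_id = b.id

Result:
name    | category   
--------+------------
Chair   | NULL       
Stapler | Toys       
Laptop  | Electronics
Charger | Electronics


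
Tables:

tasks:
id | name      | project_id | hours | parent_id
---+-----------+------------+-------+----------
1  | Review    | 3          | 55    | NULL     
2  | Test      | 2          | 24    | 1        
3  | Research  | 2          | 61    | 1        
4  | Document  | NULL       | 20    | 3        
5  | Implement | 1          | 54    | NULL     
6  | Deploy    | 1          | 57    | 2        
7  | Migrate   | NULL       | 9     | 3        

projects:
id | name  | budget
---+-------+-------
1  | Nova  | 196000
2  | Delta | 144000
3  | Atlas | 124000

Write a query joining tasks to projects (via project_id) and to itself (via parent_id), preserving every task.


Two LEFT JOINs from the same base table tasks: one to projects via project_id, one to tasks itself via parent_id. Both are LEFT so every task is preserved.
Match against projects:
  - task 1 (Review): project_id=3 -> matches Atlas
  - task 2 (Test): project_id=2 -> matches Delta
  - task 3 (Research): project_id=2 -> matches Delta
  - task 4 (Document): project_id=NULL, no match -> kept with NULL
  - task 5 (Implement): project_id=1 -> matches Nova
  - task 6 (Deploy): project_id=1 -> matches Nova
  - task 7 (Migrate): project_id=NULL, no match -> kept with NULL
Match against tasks (self):
  - task 1 (Review): parent_id=NULL -> NULL
  - task 2 (Test): parent_id=1 -> Review
  - task 3 (Research): parent_id=1 -> Review
  - task 4 (Document): parent_id=3 -> Research
  - task 5 (Implement): parent_id=NULL -> NULL
  - task 6 (Deploy): parent_id=2 -> Test
  - task 7 (Migrate): parent_id=3 -> Research

SQL:
SELECT a.name, b.name AS project, c.name AS parent
FROM tasks a
LEFT JOIN projects b ON a.project_id = b.id
LEFT JOIN tasks c ON a.parent_id = c.id

Result:
name      | project | parent  
----------+---------+---------
Review    | Atlas   | NULL    
Test      | Delta   | Review  
Research  | Delta   | Review  
Document  | NULL    | Research
Implement | Nova    | NULL    
Deploy    | Nova    | Test    
Migrate   | NULL    | Research
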